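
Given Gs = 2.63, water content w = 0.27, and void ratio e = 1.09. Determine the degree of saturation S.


Using S = Gs * w / e
S = 2.63 * 0.27 / 1.09
S = 0.6515


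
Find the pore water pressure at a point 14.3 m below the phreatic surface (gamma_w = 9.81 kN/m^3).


Using u = gamma_w * h_w
u = 9.81 * 14.3
u = 140.28 kPa


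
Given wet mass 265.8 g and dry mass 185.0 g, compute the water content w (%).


Using w = (m_wet - m_dry) / m_dry * 100
m_wet - m_dry = 265.8 - 185.0 = 80.8 g
w = 80.8 / 185.0 * 100
w = 43.68 %


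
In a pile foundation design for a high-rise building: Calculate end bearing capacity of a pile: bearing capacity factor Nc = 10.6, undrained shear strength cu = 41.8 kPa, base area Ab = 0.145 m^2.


Result: 64.25 kN

Derivation:
Using Qb = Nc * cu * Ab
Qb = 10.6 * 41.8 * 0.145
Qb = 64.25 kN


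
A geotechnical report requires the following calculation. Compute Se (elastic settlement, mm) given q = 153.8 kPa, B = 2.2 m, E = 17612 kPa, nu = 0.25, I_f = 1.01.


Using Se = q * B * (1 - nu^2) * I_f / E
1 - nu^2 = 1 - 0.25^2 = 0.9375
Se = 153.8 * 2.2 * 0.9375 * 1.01 / 17612
Se = 0.018191 m
Convert to mm: Se = 0.018191 * 1000 = 18.191 mm


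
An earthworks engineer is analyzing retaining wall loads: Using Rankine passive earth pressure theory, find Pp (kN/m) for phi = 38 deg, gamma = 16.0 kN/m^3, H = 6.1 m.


Result: 1251.37 kN/m

Derivation:
Compute passive earth pressure coefficient:
Kp = tan^2(45 + phi/2) = tan^2(64.0) = 4.203746
Compute passive force:
Pp = 0.5 * Kp * gamma * H^2
Pp = 0.5 * 4.203746 * 16.0 * 6.1^2
Pp = 1251.37 kN/m


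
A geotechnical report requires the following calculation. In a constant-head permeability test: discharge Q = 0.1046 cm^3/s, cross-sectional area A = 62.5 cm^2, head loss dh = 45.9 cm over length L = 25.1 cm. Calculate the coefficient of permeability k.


Result: 0.000915 cm/s

Derivation:
Compute hydraulic gradient:
i = dh / L = 45.9 / 25.1 = 1.82869
Then apply Darcy's law:
k = Q / (A * i)
k = 0.1046 / (62.5 * 1.82869)
k = 0.1046 / 114.293
k = 0.000915 cm/s


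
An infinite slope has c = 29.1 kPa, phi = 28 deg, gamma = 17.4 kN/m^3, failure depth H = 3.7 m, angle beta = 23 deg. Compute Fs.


Using Fs = c / (gamma*H*sin(beta)*cos(beta)) + tan(phi)/tan(beta)
Cohesion contribution = 29.1 / (17.4*3.7*sin(23)*cos(23))
Cohesion contribution = 1.25672
Friction contribution = tan(28)/tan(23) = 1.25263
Fs = 1.25672 + 1.25263
Fs = 2.509


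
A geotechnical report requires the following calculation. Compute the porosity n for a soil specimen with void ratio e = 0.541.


Using the relation n = e / (1 + e)
n = 0.541 / (1 + 0.541)
n = 0.541 / 1.541
n = 0.3511


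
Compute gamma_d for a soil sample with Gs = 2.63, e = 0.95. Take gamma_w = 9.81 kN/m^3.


Result: 13.231 kN/m^3

Derivation:
Using gamma_d = Gs * gamma_w / (1 + e)
gamma_d = 2.63 * 9.81 / (1 + 0.95)
gamma_d = 2.63 * 9.81 / 1.95
gamma_d = 13.231 kN/m^3


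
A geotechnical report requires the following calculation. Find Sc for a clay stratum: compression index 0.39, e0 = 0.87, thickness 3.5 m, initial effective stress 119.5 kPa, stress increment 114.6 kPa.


Using Sc = Cc * H / (1 + e0) * log10((sigma0 + delta_sigma) / sigma0)
Stress ratio = (119.5 + 114.6) / 119.5 = 1.959
log10(1.959) = 0.292034
Cc * H / (1 + e0) = 0.39 * 3.5 / (1 + 0.87) = 0.729947
Sc = 0.729947 * 0.292034
Sc = 0.2132 m


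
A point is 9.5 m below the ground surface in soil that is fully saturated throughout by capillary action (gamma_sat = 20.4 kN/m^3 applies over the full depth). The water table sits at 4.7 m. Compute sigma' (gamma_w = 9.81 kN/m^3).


Result: 146.71 kPa

Derivation:
Total stress = gamma_sat * depth
sigma = 20.4 * 9.5 = 193.8 kPa
Pore water pressure u = gamma_w * (depth - d_wt)
u = 9.81 * (9.5 - 4.7) = 47.088 kPa
Effective stress = sigma - u
sigma' = 193.8 - 47.088 = 146.71 kPa


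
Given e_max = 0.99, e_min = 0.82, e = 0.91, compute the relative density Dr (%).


Using Dr = (e_max - e) / (e_max - e_min) * 100
e_max - e = 0.99 - 0.91 = 0.08
e_max - e_min = 0.99 - 0.82 = 0.17
Dr = 0.08 / 0.17 * 100
Dr = 47.06 %


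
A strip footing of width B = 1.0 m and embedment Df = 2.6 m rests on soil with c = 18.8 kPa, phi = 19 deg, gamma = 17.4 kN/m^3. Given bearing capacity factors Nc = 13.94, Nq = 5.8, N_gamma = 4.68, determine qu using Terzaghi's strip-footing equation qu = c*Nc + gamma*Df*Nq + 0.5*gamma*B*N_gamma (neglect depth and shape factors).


Result: 565.18 kPa

Derivation:
Compute qu = c*Nc + gamma*Df*Nq + 0.5*gamma*B*N_gamma
Term 1: 18.8 * 13.94 = 262.072
Term 2: 17.4 * 2.6 * 5.8 = 262.392
Term 3: 0.5 * 17.4 * 1.0 * 4.68 = 40.716
qu = 262.072 + 262.392 + 40.716
qu = 565.18 kPa


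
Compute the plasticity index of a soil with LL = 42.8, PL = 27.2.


Using PI = LL - PL
PI = 42.8 - 27.2
PI = 15.6


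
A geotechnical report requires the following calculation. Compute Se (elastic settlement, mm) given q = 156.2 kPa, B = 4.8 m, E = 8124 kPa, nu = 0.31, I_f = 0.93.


Using Se = q * B * (1 - nu^2) * I_f / E
1 - nu^2 = 1 - 0.31^2 = 0.9039
Se = 156.2 * 4.8 * 0.9039 * 0.93 / 8124
Se = 0.077581 m
Convert to mm: Se = 0.077581 * 1000 = 77.581 mm


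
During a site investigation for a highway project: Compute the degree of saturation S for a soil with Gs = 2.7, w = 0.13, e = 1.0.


Using S = Gs * w / e
S = 2.7 * 0.13 / 1.0
S = 0.351


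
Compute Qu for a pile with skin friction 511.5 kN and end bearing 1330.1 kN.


Using Qu = Qf + Qb
Qu = 511.5 + 1330.1
Qu = 1841.6 kN


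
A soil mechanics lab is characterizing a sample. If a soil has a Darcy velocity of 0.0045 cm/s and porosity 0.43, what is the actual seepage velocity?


Using v_s = v_d / n
v_s = 0.0045 / 0.43
v_s = 0.01047 cm/s


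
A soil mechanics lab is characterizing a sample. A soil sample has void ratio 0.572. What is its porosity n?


Result: 0.3639

Derivation:
Using the relation n = e / (1 + e)
n = 0.572 / (1 + 0.572)
n = 0.572 / 1.572
n = 0.3639


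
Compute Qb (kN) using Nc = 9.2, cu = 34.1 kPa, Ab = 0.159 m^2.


Result: 49.88 kN

Derivation:
Using Qb = Nc * cu * Ab
Qb = 9.2 * 34.1 * 0.159
Qb = 49.88 kN


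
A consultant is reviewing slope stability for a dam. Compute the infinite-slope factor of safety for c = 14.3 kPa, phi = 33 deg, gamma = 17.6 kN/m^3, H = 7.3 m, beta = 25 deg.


Using Fs = c / (gamma*H*sin(beta)*cos(beta)) + tan(phi)/tan(beta)
Cohesion contribution = 14.3 / (17.6*7.3*sin(25)*cos(25))
Cohesion contribution = 0.290587
Friction contribution = tan(33)/tan(25) = 1.39266
Fs = 0.290587 + 1.39266
Fs = 1.683


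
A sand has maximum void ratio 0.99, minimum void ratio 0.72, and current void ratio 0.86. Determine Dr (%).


Using Dr = (e_max - e) / (e_max - e_min) * 100
e_max - e = 0.99 - 0.86 = 0.13
e_max - e_min = 0.99 - 0.72 = 0.27
Dr = 0.13 / 0.27 * 100
Dr = 48.15 %


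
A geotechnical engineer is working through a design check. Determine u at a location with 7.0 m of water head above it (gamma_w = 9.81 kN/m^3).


Using u = gamma_w * h_w
u = 9.81 * 7.0
u = 68.67 kPa


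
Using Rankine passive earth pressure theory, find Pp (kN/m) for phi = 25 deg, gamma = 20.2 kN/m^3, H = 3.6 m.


Compute passive earth pressure coefficient:
Kp = tan^2(45 + phi/2) = tan^2(57.5) = 2.463913
Compute passive force:
Pp = 0.5 * Kp * gamma * H^2
Pp = 0.5 * 2.463913 * 20.2 * 3.6^2
Pp = 322.52 kN/m


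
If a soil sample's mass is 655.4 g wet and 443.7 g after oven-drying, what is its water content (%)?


Using w = (m_wet - m_dry) / m_dry * 100
m_wet - m_dry = 655.4 - 443.7 = 211.7 g
w = 211.7 / 443.7 * 100
w = 47.71 %


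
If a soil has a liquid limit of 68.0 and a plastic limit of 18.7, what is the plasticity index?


Using PI = LL - PL
PI = 68.0 - 18.7
PI = 49.3


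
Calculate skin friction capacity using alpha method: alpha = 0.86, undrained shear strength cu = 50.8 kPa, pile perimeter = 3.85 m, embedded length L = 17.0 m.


Using Qs = alpha * cu * perimeter * L
Qs = 0.86 * 50.8 * 3.85 * 17.0
Qs = 2859.38 kN


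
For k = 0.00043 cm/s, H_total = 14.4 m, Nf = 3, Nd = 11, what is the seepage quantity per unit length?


Convert k to m/s for unit consistency with H:
k = 0.00043 cm/s = 0.00043 / 100 m/s = 4.3e-06 m/s
Using q = k * H * Nf / Nd
Nf / Nd = 3 / 11 = 0.2727
q = 4.3e-06 * 14.4 * 0.2727
q = 1.689e-05 m^3/s per m


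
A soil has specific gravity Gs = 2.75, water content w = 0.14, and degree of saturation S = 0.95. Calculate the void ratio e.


Result: 0.4053

Derivation:
Using the relation e = Gs * w / S
e = 2.75 * 0.14 / 0.95
e = 0.4053


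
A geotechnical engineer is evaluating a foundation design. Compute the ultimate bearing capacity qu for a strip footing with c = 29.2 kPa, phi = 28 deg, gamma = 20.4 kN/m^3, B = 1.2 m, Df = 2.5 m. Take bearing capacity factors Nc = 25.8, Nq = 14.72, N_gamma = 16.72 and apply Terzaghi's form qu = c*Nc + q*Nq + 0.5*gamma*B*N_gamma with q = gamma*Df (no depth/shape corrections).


Compute qu = c*Nc + gamma*Df*Nq + 0.5*gamma*B*N_gamma
Term 1: 29.2 * 25.8 = 753.36
Term 2: 20.4 * 2.5 * 14.72 = 750.72
Term 3: 0.5 * 20.4 * 1.2 * 16.72 = 204.6528
qu = 753.36 + 750.72 + 204.6528
qu = 1708.73 kPa


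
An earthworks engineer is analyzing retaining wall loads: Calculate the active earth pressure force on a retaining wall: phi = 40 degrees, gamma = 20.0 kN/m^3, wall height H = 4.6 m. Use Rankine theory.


Compute active earth pressure coefficient:
Ka = tan^2(45 - phi/2) = tan^2(25.0) = 0.217443
Compute active force:
Pa = 0.5 * Ka * gamma * H^2
Pa = 0.5 * 0.217443 * 20.0 * 4.6^2
Pa = 46.01 kN/m


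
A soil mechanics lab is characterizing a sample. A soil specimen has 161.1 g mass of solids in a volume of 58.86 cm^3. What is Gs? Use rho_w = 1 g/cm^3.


Using Gs = m_s / (V_s * rho_w)
Since rho_w = 1 g/cm^3:
Gs = 161.1 / 58.86
Gs = 2.737


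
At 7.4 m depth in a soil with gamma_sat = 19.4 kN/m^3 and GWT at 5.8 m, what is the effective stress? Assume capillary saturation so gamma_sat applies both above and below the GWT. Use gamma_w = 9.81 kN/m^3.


Result: 127.86 kPa

Derivation:
Total stress = gamma_sat * depth
sigma = 19.4 * 7.4 = 143.56 kPa
Pore water pressure u = gamma_w * (depth - d_wt)
u = 9.81 * (7.4 - 5.8) = 15.696 kPa
Effective stress = sigma - u
sigma' = 143.56 - 15.696 = 127.86 kPa


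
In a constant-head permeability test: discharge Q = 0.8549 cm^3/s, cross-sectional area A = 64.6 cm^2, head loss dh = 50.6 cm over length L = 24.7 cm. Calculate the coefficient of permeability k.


Compute hydraulic gradient:
i = dh / L = 50.6 / 24.7 = 2.04858
Then apply Darcy's law:
k = Q / (A * i)
k = 0.8549 / (64.6 * 2.04858)
k = 0.8549 / 132.338
k = 0.00646 cm/s


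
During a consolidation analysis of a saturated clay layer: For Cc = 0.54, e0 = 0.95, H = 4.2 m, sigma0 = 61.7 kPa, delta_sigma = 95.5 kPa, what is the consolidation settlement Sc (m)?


Result: 0.4724 m

Derivation:
Using Sc = Cc * H / (1 + e0) * log10((sigma0 + delta_sigma) / sigma0)
Stress ratio = (61.7 + 95.5) / 61.7 = 2.54781
log10(2.54781) = 0.406167
Cc * H / (1 + e0) = 0.54 * 4.2 / (1 + 0.95) = 1.16308
Sc = 1.16308 * 0.406167
Sc = 0.4724 m


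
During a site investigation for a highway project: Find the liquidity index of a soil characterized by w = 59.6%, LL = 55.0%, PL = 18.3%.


First compute the plasticity index:
PI = LL - PL = 55.0 - 18.3 = 36.7
Then compute the liquidity index:
LI = (w - PL) / PI
LI = (59.6 - 18.3) / 36.7
LI = 1.125


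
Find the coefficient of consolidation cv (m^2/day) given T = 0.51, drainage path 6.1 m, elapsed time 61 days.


Using cv = T * H_dr^2 / t
H_dr^2 = 6.1^2 = 37.21
cv = 0.51 * 37.21 / 61
cv = 0.3111 m^2/day


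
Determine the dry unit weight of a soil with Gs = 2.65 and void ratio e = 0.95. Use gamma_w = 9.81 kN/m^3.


Using gamma_d = Gs * gamma_w / (1 + e)
gamma_d = 2.65 * 9.81 / (1 + 0.95)
gamma_d = 2.65 * 9.81 / 1.95
gamma_d = 13.332 kN/m^3


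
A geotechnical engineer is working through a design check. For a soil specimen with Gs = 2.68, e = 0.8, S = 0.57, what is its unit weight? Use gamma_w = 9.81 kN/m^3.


Using gamma = gamma_w * (Gs + S*e) / (1 + e)
Numerator: Gs + S*e = 2.68 + 0.57*0.8 = 3.136
Denominator: 1 + e = 1 + 0.8 = 1.8
gamma = 9.81 * 3.136 / 1.8
gamma = 17.091 kN/m^3


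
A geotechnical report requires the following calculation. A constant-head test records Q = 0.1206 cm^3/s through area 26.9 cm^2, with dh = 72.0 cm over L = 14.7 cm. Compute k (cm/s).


Compute hydraulic gradient:
i = dh / L = 72.0 / 14.7 = 4.89796
Then apply Darcy's law:
k = Q / (A * i)
k = 0.1206 / (26.9 * 4.89796)
k = 0.1206 / 131.755
k = 0.000915 cm/s


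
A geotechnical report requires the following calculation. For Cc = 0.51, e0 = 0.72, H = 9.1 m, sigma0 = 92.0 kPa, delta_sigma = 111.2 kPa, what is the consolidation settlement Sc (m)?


Result: 0.9286 m

Derivation:
Using Sc = Cc * H / (1 + e0) * log10((sigma0 + delta_sigma) / sigma0)
Stress ratio = (92.0 + 111.2) / 92.0 = 2.2087
log10(2.2087) = 0.344136
Cc * H / (1 + e0) = 0.51 * 9.1 / (1 + 0.72) = 2.69826
Sc = 2.69826 * 0.344136
Sc = 0.9286 m


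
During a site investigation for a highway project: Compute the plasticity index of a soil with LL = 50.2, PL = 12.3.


Using PI = LL - PL
PI = 50.2 - 12.3
PI = 37.9


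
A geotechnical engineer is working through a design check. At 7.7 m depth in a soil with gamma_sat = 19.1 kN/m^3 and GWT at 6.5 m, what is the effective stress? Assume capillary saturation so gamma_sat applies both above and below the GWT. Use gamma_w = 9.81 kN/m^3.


Total stress = gamma_sat * depth
sigma = 19.1 * 7.7 = 147.07 kPa
Pore water pressure u = gamma_w * (depth - d_wt)
u = 9.81 * (7.7 - 6.5) = 11.772 kPa
Effective stress = sigma - u
sigma' = 147.07 - 11.772 = 135.3 kPa


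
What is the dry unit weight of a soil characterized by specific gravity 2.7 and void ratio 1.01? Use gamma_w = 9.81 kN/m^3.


Using gamma_d = Gs * gamma_w / (1 + e)
gamma_d = 2.7 * 9.81 / (1 + 1.01)
gamma_d = 2.7 * 9.81 / 2.01
gamma_d = 13.178 kN/m^3


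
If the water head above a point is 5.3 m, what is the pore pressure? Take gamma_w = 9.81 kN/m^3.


Using u = gamma_w * h_w
u = 9.81 * 5.3
u = 51.99 kPa


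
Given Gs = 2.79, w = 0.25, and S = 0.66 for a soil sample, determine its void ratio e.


Result: 1.0568

Derivation:
Using the relation e = Gs * w / S
e = 2.79 * 0.25 / 0.66
e = 1.0568


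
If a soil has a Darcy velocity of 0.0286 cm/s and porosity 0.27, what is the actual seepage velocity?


Using v_s = v_d / n
v_s = 0.0286 / 0.27
v_s = 0.10593 cm/s


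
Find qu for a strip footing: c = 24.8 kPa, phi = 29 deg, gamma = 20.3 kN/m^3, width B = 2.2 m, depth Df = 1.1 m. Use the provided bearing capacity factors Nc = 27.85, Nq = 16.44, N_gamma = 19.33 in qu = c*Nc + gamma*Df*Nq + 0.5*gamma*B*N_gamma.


Compute qu = c*Nc + gamma*Df*Nq + 0.5*gamma*B*N_gamma
Term 1: 24.8 * 27.85 = 690.68
Term 2: 20.3 * 1.1 * 16.44 = 367.1052
Term 3: 0.5 * 20.3 * 2.2 * 19.33 = 431.6389
qu = 690.68 + 367.1052 + 431.6389
qu = 1489.42 kPa


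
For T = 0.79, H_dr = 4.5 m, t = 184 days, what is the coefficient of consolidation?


Result: 0.08694 m^2/day

Derivation:
Using cv = T * H_dr^2 / t
H_dr^2 = 4.5^2 = 20.25
cv = 0.79 * 20.25 / 184
cv = 0.08694 m^2/day


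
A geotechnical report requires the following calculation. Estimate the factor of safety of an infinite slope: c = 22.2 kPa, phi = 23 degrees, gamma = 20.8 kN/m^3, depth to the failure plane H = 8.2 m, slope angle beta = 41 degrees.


Result: 0.751

Derivation:
Using Fs = c / (gamma*H*sin(beta)*cos(beta)) + tan(phi)/tan(beta)
Cohesion contribution = 22.2 / (20.8*8.2*sin(41)*cos(41))
Cohesion contribution = 0.262877
Friction contribution = tan(23)/tan(41) = 0.488302
Fs = 0.262877 + 0.488302
Fs = 0.751


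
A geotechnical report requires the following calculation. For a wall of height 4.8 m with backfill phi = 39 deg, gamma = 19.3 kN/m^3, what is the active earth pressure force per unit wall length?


Compute active earth pressure coefficient:
Ka = tan^2(45 - phi/2) = tan^2(25.5) = 0.227506
Compute active force:
Pa = 0.5 * Ka * gamma * H^2
Pa = 0.5 * 0.227506 * 19.3 * 4.8^2
Pa = 50.58 kN/m


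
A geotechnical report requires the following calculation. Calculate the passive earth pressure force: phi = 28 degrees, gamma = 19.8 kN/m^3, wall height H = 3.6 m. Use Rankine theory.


Compute passive earth pressure coefficient:
Kp = tan^2(45 + phi/2) = tan^2(59.0) = 2.769826
Compute passive force:
Pp = 0.5 * Kp * gamma * H^2
Pp = 0.5 * 2.769826 * 19.8 * 3.6^2
Pp = 355.38 kN/m


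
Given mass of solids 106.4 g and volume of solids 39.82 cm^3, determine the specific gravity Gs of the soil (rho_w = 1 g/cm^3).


Result: 2.672

Derivation:
Using Gs = m_s / (V_s * rho_w)
Since rho_w = 1 g/cm^3:
Gs = 106.4 / 39.82
Gs = 2.672


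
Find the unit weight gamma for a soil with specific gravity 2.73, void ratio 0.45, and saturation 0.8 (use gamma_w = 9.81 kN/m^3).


Using gamma = gamma_w * (Gs + S*e) / (1 + e)
Numerator: Gs + S*e = 2.73 + 0.8*0.45 = 3.09
Denominator: 1 + e = 1 + 0.45 = 1.45
gamma = 9.81 * 3.09 / 1.45
gamma = 20.905 kN/m^3


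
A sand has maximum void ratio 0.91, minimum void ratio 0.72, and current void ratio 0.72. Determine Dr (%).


Using Dr = (e_max - e) / (e_max - e_min) * 100
e_max - e = 0.91 - 0.72 = 0.19
e_max - e_min = 0.91 - 0.72 = 0.19
Dr = 0.19 / 0.19 * 100
Dr = 100.0 %


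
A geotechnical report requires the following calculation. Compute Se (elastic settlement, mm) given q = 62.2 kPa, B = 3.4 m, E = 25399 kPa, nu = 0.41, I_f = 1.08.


Using Se = q * B * (1 - nu^2) * I_f / E
1 - nu^2 = 1 - 0.41^2 = 0.8319
Se = 62.2 * 3.4 * 0.8319 * 1.08 / 25399
Se = 0.007481 m
Convert to mm: Se = 0.007481 * 1000 = 7.481 mm


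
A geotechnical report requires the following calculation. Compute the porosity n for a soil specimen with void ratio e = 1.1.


Using the relation n = e / (1 + e)
n = 1.1 / (1 + 1.1)
n = 1.1 / 2.1
n = 0.5238


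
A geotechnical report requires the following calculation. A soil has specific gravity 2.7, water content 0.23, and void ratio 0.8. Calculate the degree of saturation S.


Using S = Gs * w / e
S = 2.7 * 0.23 / 0.8
S = 0.7763


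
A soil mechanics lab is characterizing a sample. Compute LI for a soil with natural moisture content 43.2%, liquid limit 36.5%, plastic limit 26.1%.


Result: 1.644

Derivation:
First compute the plasticity index:
PI = LL - PL = 36.5 - 26.1 = 10.4
Then compute the liquidity index:
LI = (w - PL) / PI
LI = (43.2 - 26.1) / 10.4
LI = 1.644


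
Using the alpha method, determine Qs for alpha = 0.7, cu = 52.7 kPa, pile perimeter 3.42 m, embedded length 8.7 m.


Using Qs = alpha * cu * perimeter * L
Qs = 0.7 * 52.7 * 3.42 * 8.7
Qs = 1097.63 kN


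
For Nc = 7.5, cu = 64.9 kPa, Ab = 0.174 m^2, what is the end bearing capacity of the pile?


Using Qb = Nc * cu * Ab
Qb = 7.5 * 64.9 * 0.174
Qb = 84.69 kN


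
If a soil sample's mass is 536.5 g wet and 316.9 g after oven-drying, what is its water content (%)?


Using w = (m_wet - m_dry) / m_dry * 100
m_wet - m_dry = 536.5 - 316.9 = 219.6 g
w = 219.6 / 316.9 * 100
w = 69.3 %


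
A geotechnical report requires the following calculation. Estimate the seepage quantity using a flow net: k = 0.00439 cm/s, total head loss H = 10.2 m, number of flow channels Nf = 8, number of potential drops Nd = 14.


Convert k to m/s for unit consistency with H:
k = 0.00439 cm/s = 0.00439 / 100 m/s = 4.39e-05 m/s
Using q = k * H * Nf / Nd
Nf / Nd = 8 / 14 = 0.5714
q = 4.39e-05 * 10.2 * 0.5714
q = 0.0002559 m^3/s per m


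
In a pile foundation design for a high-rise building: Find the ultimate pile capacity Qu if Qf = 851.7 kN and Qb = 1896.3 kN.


Result: 2748.0 kN

Derivation:
Using Qu = Qf + Qb
Qu = 851.7 + 1896.3
Qu = 2748.0 kN


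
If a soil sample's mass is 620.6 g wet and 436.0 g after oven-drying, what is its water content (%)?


Using w = (m_wet - m_dry) / m_dry * 100
m_wet - m_dry = 620.6 - 436.0 = 184.6 g
w = 184.6 / 436.0 * 100
w = 42.34 %


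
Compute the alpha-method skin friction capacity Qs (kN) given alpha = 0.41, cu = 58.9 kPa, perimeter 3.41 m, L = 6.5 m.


Using Qs = alpha * cu * perimeter * L
Qs = 0.41 * 58.9 * 3.41 * 6.5
Qs = 535.26 kN


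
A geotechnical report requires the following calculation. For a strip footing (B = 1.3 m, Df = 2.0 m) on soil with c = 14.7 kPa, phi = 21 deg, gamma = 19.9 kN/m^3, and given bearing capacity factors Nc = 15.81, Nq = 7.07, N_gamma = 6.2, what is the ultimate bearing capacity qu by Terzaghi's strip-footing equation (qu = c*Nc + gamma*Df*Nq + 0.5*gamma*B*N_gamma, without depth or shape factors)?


Result: 593.99 kPa

Derivation:
Compute qu = c*Nc + gamma*Df*Nq + 0.5*gamma*B*N_gamma
Term 1: 14.7 * 15.81 = 232.407
Term 2: 19.9 * 2.0 * 7.07 = 281.386
Term 3: 0.5 * 19.9 * 1.3 * 6.2 = 80.197
qu = 232.407 + 281.386 + 80.197
qu = 593.99 kPa


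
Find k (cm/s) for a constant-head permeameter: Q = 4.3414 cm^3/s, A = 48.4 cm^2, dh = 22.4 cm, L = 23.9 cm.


Result: 0.095705 cm/s

Derivation:
Compute hydraulic gradient:
i = dh / L = 22.4 / 23.9 = 0.937238
Then apply Darcy's law:
k = Q / (A * i)
k = 4.3414 / (48.4 * 0.937238)
k = 4.3414 / 45.3623
k = 0.095705 cm/s


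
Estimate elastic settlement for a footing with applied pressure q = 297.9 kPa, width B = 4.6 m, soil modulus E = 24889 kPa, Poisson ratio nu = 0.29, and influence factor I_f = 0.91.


Result: 45.889 mm

Derivation:
Using Se = q * B * (1 - nu^2) * I_f / E
1 - nu^2 = 1 - 0.29^2 = 0.9159
Se = 297.9 * 4.6 * 0.9159 * 0.91 / 24889
Se = 0.045889 m
Convert to mm: Se = 0.045889 * 1000 = 45.889 mm


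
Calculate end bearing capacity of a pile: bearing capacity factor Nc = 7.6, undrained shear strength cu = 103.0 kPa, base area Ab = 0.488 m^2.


Using Qb = Nc * cu * Ab
Qb = 7.6 * 103.0 * 0.488
Qb = 382.01 kN


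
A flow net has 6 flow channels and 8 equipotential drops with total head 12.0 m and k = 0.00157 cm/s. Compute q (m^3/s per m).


Result: 0.0001413 m^3/s per m

Derivation:
Convert k to m/s for unit consistency with H:
k = 0.00157 cm/s = 0.00157 / 100 m/s = 1.57e-05 m/s
Using q = k * H * Nf / Nd
Nf / Nd = 6 / 8 = 0.75
q = 1.57e-05 * 12.0 * 0.75
q = 0.0001413 m^3/s per m


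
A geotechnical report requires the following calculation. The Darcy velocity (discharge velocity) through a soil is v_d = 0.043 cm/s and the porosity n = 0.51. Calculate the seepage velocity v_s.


Using v_s = v_d / n
v_s = 0.043 / 0.51
v_s = 0.08431 cm/s


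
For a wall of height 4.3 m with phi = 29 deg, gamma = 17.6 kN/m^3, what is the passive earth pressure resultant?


Compute passive earth pressure coefficient:
Kp = tan^2(45 + phi/2) = tan^2(59.5) = 2.88206
Compute passive force:
Pp = 0.5 * Kp * gamma * H^2
Pp = 0.5 * 2.88206 * 17.6 * 4.3^2
Pp = 468.95 kN/m


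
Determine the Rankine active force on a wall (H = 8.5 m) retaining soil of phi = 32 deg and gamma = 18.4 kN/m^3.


Result: 204.23 kN/m

Derivation:
Compute active earth pressure coefficient:
Ka = tan^2(45 - phi/2) = tan^2(29.0) = 0.307259
Compute active force:
Pa = 0.5 * Ka * gamma * H^2
Pa = 0.5 * 0.307259 * 18.4 * 8.5^2
Pa = 204.23 kN/m


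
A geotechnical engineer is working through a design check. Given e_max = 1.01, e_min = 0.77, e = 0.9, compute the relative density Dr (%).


Using Dr = (e_max - e) / (e_max - e_min) * 100
e_max - e = 1.01 - 0.9 = 0.11
e_max - e_min = 1.01 - 0.77 = 0.24
Dr = 0.11 / 0.24 * 100
Dr = 45.83 %


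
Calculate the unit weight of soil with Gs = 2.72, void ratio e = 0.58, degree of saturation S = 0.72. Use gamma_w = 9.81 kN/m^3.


Using gamma = gamma_w * (Gs + S*e) / (1 + e)
Numerator: Gs + S*e = 2.72 + 0.72*0.58 = 3.1376
Denominator: 1 + e = 1 + 0.58 = 1.58
gamma = 9.81 * 3.1376 / 1.58
gamma = 19.481 kN/m^3


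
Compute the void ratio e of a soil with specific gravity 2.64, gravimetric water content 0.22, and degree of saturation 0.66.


Using the relation e = Gs * w / S
e = 2.64 * 0.22 / 0.66
e = 0.88


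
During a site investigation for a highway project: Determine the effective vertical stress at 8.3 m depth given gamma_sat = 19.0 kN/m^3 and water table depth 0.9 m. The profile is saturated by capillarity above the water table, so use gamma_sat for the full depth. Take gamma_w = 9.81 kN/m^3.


Total stress = gamma_sat * depth
sigma = 19.0 * 8.3 = 157.7 kPa
Pore water pressure u = gamma_w * (depth - d_wt)
u = 9.81 * (8.3 - 0.9) = 72.594 kPa
Effective stress = sigma - u
sigma' = 157.7 - 72.594 = 85.11 kPa


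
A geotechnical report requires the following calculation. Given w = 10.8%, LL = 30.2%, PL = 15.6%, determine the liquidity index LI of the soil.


Result: -0.329

Derivation:
First compute the plasticity index:
PI = LL - PL = 30.2 - 15.6 = 14.6
Then compute the liquidity index:
LI = (w - PL) / PI
LI = (10.8 - 15.6) / 14.6
LI = -0.329


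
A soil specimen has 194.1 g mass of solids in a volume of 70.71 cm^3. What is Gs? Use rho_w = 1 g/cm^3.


Using Gs = m_s / (V_s * rho_w)
Since rho_w = 1 g/cm^3:
Gs = 194.1 / 70.71
Gs = 2.745


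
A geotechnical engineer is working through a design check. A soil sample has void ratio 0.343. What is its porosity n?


Using the relation n = e / (1 + e)
n = 0.343 / (1 + 0.343)
n = 0.343 / 1.343
n = 0.2554


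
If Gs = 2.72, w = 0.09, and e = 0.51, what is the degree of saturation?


Result: 0.48

Derivation:
Using S = Gs * w / e
S = 2.72 * 0.09 / 0.51
S = 0.48


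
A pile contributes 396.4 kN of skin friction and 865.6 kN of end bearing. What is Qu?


Using Qu = Qf + Qb
Qu = 396.4 + 865.6
Qu = 1262.0 kN


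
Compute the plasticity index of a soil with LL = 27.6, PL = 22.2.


Using PI = LL - PL
PI = 27.6 - 22.2
PI = 5.4


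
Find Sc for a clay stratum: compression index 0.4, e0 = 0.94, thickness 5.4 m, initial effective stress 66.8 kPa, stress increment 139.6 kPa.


Using Sc = Cc * H / (1 + e0) * log10((sigma0 + delta_sigma) / sigma0)
Stress ratio = (66.8 + 139.6) / 66.8 = 3.08982
log10(3.08982) = 0.489933
Cc * H / (1 + e0) = 0.4 * 5.4 / (1 + 0.94) = 1.1134
Sc = 1.1134 * 0.489933
Sc = 0.5455 m


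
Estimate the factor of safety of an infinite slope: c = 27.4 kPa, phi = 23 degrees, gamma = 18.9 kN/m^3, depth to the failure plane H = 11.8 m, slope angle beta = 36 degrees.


Result: 0.843

Derivation:
Using Fs = c / (gamma*H*sin(beta)*cos(beta)) + tan(phi)/tan(beta)
Cohesion contribution = 27.4 / (18.9*11.8*sin(36)*cos(36))
Cohesion contribution = 0.258363
Friction contribution = tan(23)/tan(36) = 0.584239
Fs = 0.258363 + 0.584239
Fs = 0.843


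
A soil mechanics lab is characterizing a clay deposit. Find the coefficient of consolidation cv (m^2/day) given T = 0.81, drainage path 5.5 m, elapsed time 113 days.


Using cv = T * H_dr^2 / t
H_dr^2 = 5.5^2 = 30.25
cv = 0.81 * 30.25 / 113
cv = 0.21684 m^2/day


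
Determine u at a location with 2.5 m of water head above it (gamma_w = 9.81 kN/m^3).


Using u = gamma_w * h_w
u = 9.81 * 2.5
u = 24.53 kPa


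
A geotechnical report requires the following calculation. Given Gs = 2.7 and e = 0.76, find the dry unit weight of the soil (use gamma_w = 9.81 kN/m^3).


Result: 15.049 kN/m^3

Derivation:
Using gamma_d = Gs * gamma_w / (1 + e)
gamma_d = 2.7 * 9.81 / (1 + 0.76)
gamma_d = 2.7 * 9.81 / 1.76
gamma_d = 15.049 kN/m^3


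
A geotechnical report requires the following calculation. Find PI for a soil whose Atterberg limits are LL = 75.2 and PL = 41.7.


Using PI = LL - PL
PI = 75.2 - 41.7
PI = 33.5


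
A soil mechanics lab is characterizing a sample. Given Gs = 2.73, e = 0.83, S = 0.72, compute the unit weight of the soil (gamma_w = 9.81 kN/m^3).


Result: 17.838 kN/m^3

Derivation:
Using gamma = gamma_w * (Gs + S*e) / (1 + e)
Numerator: Gs + S*e = 2.73 + 0.72*0.83 = 3.3276
Denominator: 1 + e = 1 + 0.83 = 1.83
gamma = 9.81 * 3.3276 / 1.83
gamma = 17.838 kN/m^3


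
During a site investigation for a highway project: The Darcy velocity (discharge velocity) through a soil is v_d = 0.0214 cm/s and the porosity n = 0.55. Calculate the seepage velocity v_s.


Using v_s = v_d / n
v_s = 0.0214 / 0.55
v_s = 0.03891 cm/s


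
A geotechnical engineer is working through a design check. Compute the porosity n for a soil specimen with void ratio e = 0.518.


Using the relation n = e / (1 + e)
n = 0.518 / (1 + 0.518)
n = 0.518 / 1.518
n = 0.3412


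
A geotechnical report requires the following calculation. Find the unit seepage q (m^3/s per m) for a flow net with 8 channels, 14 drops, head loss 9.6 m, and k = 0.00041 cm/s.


Convert k to m/s for unit consistency with H:
k = 0.00041 cm/s = 0.00041 / 100 m/s = 4.1e-06 m/s
Using q = k * H * Nf / Nd
Nf / Nd = 8 / 14 = 0.5714
q = 4.1e-06 * 9.6 * 0.5714
q = 2.249e-05 m^3/s per m


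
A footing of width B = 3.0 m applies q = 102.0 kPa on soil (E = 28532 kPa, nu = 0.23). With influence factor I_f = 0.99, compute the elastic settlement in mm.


Using Se = q * B * (1 - nu^2) * I_f / E
1 - nu^2 = 1 - 0.23^2 = 0.9471
Se = 102.0 * 3.0 * 0.9471 * 0.99 / 28532
Se = 0.010056 m
Convert to mm: Se = 0.010056 * 1000 = 10.056 mm


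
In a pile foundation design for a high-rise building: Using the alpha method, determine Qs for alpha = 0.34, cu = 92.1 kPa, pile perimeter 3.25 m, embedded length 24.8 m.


Result: 2523.91 kN

Derivation:
Using Qs = alpha * cu * perimeter * L
Qs = 0.34 * 92.1 * 3.25 * 24.8
Qs = 2523.91 kN


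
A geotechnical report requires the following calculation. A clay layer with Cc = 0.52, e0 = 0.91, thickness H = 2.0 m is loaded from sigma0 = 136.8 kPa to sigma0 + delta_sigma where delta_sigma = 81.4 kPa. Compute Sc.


Using Sc = Cc * H / (1 + e0) * log10((sigma0 + delta_sigma) / sigma0)
Stress ratio = (136.8 + 81.4) / 136.8 = 1.59503
log10(1.59503) = 0.202769
Cc * H / (1 + e0) = 0.52 * 2.0 / (1 + 0.91) = 0.544503
Sc = 0.544503 * 0.202769
Sc = 0.1104 m


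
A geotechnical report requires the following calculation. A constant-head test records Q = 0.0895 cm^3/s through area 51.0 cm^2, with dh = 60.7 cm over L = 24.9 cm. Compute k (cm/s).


Result: 0.00072 cm/s

Derivation:
Compute hydraulic gradient:
i = dh / L = 60.7 / 24.9 = 2.43775
Then apply Darcy's law:
k = Q / (A * i)
k = 0.0895 / (51.0 * 2.43775)
k = 0.0895 / 124.325
k = 0.00072 cm/s


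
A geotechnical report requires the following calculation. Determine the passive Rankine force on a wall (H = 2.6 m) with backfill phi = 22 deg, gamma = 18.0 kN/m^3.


Compute passive earth pressure coefficient:
Kp = tan^2(45 + phi/2) = tan^2(56.0) = 2.197987
Compute passive force:
Pp = 0.5 * Kp * gamma * H^2
Pp = 0.5 * 2.197987 * 18.0 * 2.6^2
Pp = 133.73 kN/m


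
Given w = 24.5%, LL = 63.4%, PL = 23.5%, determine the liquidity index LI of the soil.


Result: 0.025

Derivation:
First compute the plasticity index:
PI = LL - PL = 63.4 - 23.5 = 39.9
Then compute the liquidity index:
LI = (w - PL) / PI
LI = (24.5 - 23.5) / 39.9
LI = 0.025


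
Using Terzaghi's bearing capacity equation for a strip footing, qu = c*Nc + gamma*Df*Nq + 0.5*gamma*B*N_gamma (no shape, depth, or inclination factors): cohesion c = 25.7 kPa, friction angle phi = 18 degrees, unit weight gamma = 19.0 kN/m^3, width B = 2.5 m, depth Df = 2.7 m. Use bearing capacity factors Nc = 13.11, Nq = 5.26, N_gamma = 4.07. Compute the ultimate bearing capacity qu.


Result: 703.43 kPa

Derivation:
Compute qu = c*Nc + gamma*Df*Nq + 0.5*gamma*B*N_gamma
Term 1: 25.7 * 13.11 = 336.927
Term 2: 19.0 * 2.7 * 5.26 = 269.838
Term 3: 0.5 * 19.0 * 2.5 * 4.07 = 96.6625
qu = 336.927 + 269.838 + 96.6625
qu = 703.43 kPa


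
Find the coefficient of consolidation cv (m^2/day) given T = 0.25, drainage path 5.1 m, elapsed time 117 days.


Using cv = T * H_dr^2 / t
H_dr^2 = 5.1^2 = 26.01
cv = 0.25 * 26.01 / 117
cv = 0.05558 m^2/day


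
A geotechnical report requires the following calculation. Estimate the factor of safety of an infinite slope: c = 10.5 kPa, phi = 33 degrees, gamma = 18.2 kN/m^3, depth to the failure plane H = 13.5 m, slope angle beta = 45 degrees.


Result: 0.735

Derivation:
Using Fs = c / (gamma*H*sin(beta)*cos(beta)) + tan(phi)/tan(beta)
Cohesion contribution = 10.5 / (18.2*13.5*sin(45)*cos(45))
Cohesion contribution = 0.0854701
Friction contribution = tan(33)/tan(45) = 0.649408
Fs = 0.0854701 + 0.649408
Fs = 0.735


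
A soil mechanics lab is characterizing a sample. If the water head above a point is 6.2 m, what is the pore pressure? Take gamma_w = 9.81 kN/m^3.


Result: 60.82 kPa

Derivation:
Using u = gamma_w * h_w
u = 9.81 * 6.2
u = 60.82 kPa


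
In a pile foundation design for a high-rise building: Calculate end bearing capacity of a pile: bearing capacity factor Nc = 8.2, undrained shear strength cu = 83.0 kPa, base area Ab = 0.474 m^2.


Result: 322.6 kN

Derivation:
Using Qb = Nc * cu * Ab
Qb = 8.2 * 83.0 * 0.474
Qb = 322.6 kN


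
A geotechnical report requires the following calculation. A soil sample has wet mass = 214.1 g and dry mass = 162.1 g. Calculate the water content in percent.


Using w = (m_wet - m_dry) / m_dry * 100
m_wet - m_dry = 214.1 - 162.1 = 52.0 g
w = 52.0 / 162.1 * 100
w = 32.08 %


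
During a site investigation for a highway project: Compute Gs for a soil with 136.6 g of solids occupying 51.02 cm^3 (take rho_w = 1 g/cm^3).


Result: 2.677

Derivation:
Using Gs = m_s / (V_s * rho_w)
Since rho_w = 1 g/cm^3:
Gs = 136.6 / 51.02
Gs = 2.677


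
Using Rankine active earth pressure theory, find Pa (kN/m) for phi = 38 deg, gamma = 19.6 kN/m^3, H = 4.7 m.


Compute active earth pressure coefficient:
Ka = tan^2(45 - phi/2) = tan^2(26.0) = 0.237883
Compute active force:
Pa = 0.5 * Ka * gamma * H^2
Pa = 0.5 * 0.237883 * 19.6 * 4.7^2
Pa = 51.5 kN/m


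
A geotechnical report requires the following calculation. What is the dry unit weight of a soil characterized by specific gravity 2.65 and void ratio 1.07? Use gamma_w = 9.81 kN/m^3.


Using gamma_d = Gs * gamma_w / (1 + e)
gamma_d = 2.65 * 9.81 / (1 + 1.07)
gamma_d = 2.65 * 9.81 / 2.07
gamma_d = 12.559 kN/m^3


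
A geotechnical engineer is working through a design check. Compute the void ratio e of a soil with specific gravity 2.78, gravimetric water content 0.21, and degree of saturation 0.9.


Using the relation e = Gs * w / S
e = 2.78 * 0.21 / 0.9
e = 0.6487


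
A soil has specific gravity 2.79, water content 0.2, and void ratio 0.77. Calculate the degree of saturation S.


Result: 0.7247

Derivation:
Using S = Gs * w / e
S = 2.79 * 0.2 / 0.77
S = 0.7247


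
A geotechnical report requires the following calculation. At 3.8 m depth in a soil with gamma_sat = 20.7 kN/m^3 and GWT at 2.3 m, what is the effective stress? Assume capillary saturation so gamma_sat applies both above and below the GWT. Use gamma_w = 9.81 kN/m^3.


Result: 63.95 kPa

Derivation:
Total stress = gamma_sat * depth
sigma = 20.7 * 3.8 = 78.66 kPa
Pore water pressure u = gamma_w * (depth - d_wt)
u = 9.81 * (3.8 - 2.3) = 14.715 kPa
Effective stress = sigma - u
sigma' = 78.66 - 14.715 = 63.95 kPa


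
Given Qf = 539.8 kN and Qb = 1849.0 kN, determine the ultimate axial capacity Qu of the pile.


Result: 2388.8 kN

Derivation:
Using Qu = Qf + Qb
Qu = 539.8 + 1849.0
Qu = 2388.8 kN


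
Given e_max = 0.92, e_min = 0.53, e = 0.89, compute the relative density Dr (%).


Using Dr = (e_max - e) / (e_max - e_min) * 100
e_max - e = 0.92 - 0.89 = 0.03
e_max - e_min = 0.92 - 0.53 = 0.39
Dr = 0.03 / 0.39 * 100
Dr = 7.69 %


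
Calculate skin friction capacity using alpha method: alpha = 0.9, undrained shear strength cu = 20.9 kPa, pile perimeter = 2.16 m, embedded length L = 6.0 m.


Using Qs = alpha * cu * perimeter * L
Qs = 0.9 * 20.9 * 2.16 * 6.0
Qs = 243.78 kN


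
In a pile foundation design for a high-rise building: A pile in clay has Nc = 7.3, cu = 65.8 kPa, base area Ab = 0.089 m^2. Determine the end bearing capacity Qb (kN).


Using Qb = Nc * cu * Ab
Qb = 7.3 * 65.8 * 0.089
Qb = 42.75 kN


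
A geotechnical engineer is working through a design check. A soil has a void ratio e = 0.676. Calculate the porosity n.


Using the relation n = e / (1 + e)
n = 0.676 / (1 + 0.676)
n = 0.676 / 1.676
n = 0.4033


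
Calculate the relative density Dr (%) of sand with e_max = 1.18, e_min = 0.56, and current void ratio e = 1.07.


Result: 17.74 %

Derivation:
Using Dr = (e_max - e) / (e_max - e_min) * 100
e_max - e = 1.18 - 1.07 = 0.11
e_max - e_min = 1.18 - 0.56 = 0.62
Dr = 0.11 / 0.62 * 100
Dr = 17.74 %


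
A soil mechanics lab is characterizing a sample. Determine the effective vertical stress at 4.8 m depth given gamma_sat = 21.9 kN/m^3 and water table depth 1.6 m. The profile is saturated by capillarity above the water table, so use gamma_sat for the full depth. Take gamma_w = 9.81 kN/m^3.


Result: 73.73 kPa

Derivation:
Total stress = gamma_sat * depth
sigma = 21.9 * 4.8 = 105.12 kPa
Pore water pressure u = gamma_w * (depth - d_wt)
u = 9.81 * (4.8 - 1.6) = 31.392 kPa
Effective stress = sigma - u
sigma' = 105.12 - 31.392 = 73.73 kPa


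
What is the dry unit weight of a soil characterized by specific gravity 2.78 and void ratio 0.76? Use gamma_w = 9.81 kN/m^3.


Result: 15.495 kN/m^3

Derivation:
Using gamma_d = Gs * gamma_w / (1 + e)
gamma_d = 2.78 * 9.81 / (1 + 0.76)
gamma_d = 2.78 * 9.81 / 1.76
gamma_d = 15.495 kN/m^3


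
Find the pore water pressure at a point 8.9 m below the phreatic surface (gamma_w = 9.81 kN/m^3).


Using u = gamma_w * h_w
u = 9.81 * 8.9
u = 87.31 kPa


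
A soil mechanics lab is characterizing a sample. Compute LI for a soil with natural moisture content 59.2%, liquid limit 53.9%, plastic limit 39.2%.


First compute the plasticity index:
PI = LL - PL = 53.9 - 39.2 = 14.7
Then compute the liquidity index:
LI = (w - PL) / PI
LI = (59.2 - 39.2) / 14.7
LI = 1.361


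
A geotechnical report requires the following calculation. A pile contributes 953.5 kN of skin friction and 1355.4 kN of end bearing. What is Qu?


Result: 2308.9 kN

Derivation:
Using Qu = Qf + Qb
Qu = 953.5 + 1355.4
Qu = 2308.9 kN


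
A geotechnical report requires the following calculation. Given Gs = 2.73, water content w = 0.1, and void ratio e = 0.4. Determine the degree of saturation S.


Using S = Gs * w / e
S = 2.73 * 0.1 / 0.4
S = 0.6825


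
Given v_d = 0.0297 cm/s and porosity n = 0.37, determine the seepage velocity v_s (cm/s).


Using v_s = v_d / n
v_s = 0.0297 / 0.37
v_s = 0.08027 cm/s


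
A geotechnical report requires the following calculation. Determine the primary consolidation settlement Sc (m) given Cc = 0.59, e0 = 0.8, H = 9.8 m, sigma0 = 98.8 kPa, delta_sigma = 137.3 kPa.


Using Sc = Cc * H / (1 + e0) * log10((sigma0 + delta_sigma) / sigma0)
Stress ratio = (98.8 + 137.3) / 98.8 = 2.38968
log10(2.38968) = 0.378339
Cc * H / (1 + e0) = 0.59 * 9.8 / (1 + 0.8) = 3.21222
Sc = 3.21222 * 0.378339
Sc = 1.2153 m


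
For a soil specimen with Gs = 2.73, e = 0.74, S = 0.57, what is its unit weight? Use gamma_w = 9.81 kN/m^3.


Using gamma = gamma_w * (Gs + S*e) / (1 + e)
Numerator: Gs + S*e = 2.73 + 0.57*0.74 = 3.1518
Denominator: 1 + e = 1 + 0.74 = 1.74
gamma = 9.81 * 3.1518 / 1.74
gamma = 17.77 kN/m^3


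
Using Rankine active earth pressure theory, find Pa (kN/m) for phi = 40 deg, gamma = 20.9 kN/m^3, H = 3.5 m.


Compute active earth pressure coefficient:
Ka = tan^2(45 - phi/2) = tan^2(25.0) = 0.217443
Compute active force:
Pa = 0.5 * Ka * gamma * H^2
Pa = 0.5 * 0.217443 * 20.9 * 3.5^2
Pa = 27.84 kN/m


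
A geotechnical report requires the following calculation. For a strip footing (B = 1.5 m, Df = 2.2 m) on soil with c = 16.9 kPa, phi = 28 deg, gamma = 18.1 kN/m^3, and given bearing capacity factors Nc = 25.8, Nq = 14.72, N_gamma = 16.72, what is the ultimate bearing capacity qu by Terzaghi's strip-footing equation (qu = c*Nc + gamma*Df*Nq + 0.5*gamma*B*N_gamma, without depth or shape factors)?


Result: 1249.14 kPa

Derivation:
Compute qu = c*Nc + gamma*Df*Nq + 0.5*gamma*B*N_gamma
Term 1: 16.9 * 25.8 = 436.02
Term 2: 18.1 * 2.2 * 14.72 = 586.1504
Term 3: 0.5 * 18.1 * 1.5 * 16.72 = 226.974
qu = 436.02 + 586.1504 + 226.974
qu = 1249.14 kPa
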